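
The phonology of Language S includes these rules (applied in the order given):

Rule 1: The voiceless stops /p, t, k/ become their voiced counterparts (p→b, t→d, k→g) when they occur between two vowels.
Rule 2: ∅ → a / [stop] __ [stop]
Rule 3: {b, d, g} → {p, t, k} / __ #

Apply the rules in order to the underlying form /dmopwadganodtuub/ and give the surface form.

dmopwadaganodatuup

Rule 1 (intervocalic voicing): no segment meets the environment; /dmopwadganodtuub/ is unchanged.
Rule 2 (stop-cluster a-epenthesis): /d/ and /g/ form a stop–stop cluster, so [a] is inserted between them. /d/ and /t/ form a stop–stop cluster, so [a] is inserted between them. /dmopwadganodtuub/ → dmopwadaganodatuub.
Rule 3 (final devoicing): /b/ is a voiced stop in word-final position, so it devoices to [p]. /dmopwadaganodatuub/ → dmopwadaganodatuup.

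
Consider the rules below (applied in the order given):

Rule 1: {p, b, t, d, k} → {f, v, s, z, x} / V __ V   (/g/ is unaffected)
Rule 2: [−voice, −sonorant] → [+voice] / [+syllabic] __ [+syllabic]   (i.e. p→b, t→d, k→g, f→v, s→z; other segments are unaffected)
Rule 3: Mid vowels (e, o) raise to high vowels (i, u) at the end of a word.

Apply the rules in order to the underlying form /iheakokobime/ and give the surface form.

iheaxoxovimi

Rule 1 (intervocalic spirantization): /k/ is a stop between vowels /a/ and /o/, so it spirantizes to the fricative [x]. /k/ is a stop between vowels /o/ and /o/, so it spirantizes to the fricative [x]. /b/ is a stop between vowels /o/ and /i/, so it spirantizes to the fricative [v]. /iheakokobime/ → iheaxoxovime.
Rule 2 (intervocalic voicing): no segment meets the environment; /iheaxoxovime/ is unchanged.
Rule 3 (final vowel raising): /e/ is a mid vowel in word-final position, so it raises to [i]. /iheaxoxovime/ → iheaxoxovimi.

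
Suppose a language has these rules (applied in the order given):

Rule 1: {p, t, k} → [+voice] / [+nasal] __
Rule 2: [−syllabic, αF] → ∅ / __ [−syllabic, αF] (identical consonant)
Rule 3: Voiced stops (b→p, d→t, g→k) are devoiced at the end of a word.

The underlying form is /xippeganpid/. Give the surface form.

xipeganbit

Rule 1 (post-nasal voicing): /p/ is a voiceless stop immediately after the nasal /n/, so it voices to [b]. /xippeganpid/ → xippeganbid.
Rule 2 (degemination): /pp/ is a geminate; the first /p/ deletes. /xippeganbid/ → xipeganbid.
Rule 3 (final devoicing): /d/ is a voiced stop in word-final position, so it devoices to [t]. /xipeganbid/ → xipeganbit.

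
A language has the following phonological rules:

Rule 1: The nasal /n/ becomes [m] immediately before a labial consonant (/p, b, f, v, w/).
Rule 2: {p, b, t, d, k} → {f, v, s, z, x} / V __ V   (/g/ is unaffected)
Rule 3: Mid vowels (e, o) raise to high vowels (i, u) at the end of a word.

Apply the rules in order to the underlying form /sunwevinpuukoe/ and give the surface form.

Rule 1 (nasal place assimilation): /n/ precedes the labial consonant /w/, so it assimilates in place to [m]. /n/ precedes the labial consonant /p/, so it assimilates in place to [m]. /sunwevinpuukoe/ → sumwevimpuukoe.
Rule 2 (intervocalic spirantization): /k/ is a stop between vowels /u/ and /o/, so it spirantizes to the fricative [x]. /sumwevimpuukoe/ → sumwevimpuuxoe.
Rule 3 (final vowel raising): /e/ is a mid vowel in word-final position, so it raises to [i]. /sumwevimpuuxoe/ → sumwevimpuuxoi.

sumwevimpuuxoi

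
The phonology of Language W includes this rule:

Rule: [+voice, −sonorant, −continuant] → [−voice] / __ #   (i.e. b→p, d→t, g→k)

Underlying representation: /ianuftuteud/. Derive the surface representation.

/d/ is a voiced stop in word-final position, so it devoices to [t].
Surface form: [ianuftuteut].

ianuftuteut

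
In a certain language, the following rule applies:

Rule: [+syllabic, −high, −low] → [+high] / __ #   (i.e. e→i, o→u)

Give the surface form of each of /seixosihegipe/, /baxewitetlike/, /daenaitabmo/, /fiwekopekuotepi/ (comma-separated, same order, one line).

seixosihegipi, baxewitetliki, daenaitabmu, fiwekopekuotepi

/seixosihegipe/: /e/ is a mid vowel in word-final position, so it raises to [i]. → [seixosihegipi].
/baxewitetlike/: /e/ is a mid vowel in word-final position, so it raises to [i]. → [baxewitetliki].
/daenaitabmo/: /o/ is a mid vowel in word-final position, so it raises to [u]. → [daenaitabmu].
/fiwekopekuotepi/: the rule's environment is not met; surfaces unchanged as [fiwekopekuotepi].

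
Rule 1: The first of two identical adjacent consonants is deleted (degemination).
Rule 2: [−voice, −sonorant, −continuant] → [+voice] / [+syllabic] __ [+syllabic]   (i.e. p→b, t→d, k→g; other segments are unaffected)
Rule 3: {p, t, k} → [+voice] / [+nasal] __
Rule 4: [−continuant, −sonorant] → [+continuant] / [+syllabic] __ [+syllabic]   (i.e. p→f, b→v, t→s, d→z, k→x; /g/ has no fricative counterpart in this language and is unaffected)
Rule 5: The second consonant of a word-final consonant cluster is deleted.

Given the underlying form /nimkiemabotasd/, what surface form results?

Rule 1 (degemination): no segment meets the environment; /nimkiemabotasd/ is unchanged.
Rule 2 (intervocalic voicing): /t/ is a voiceless stop between vowels /o/ and /a/, so it voices to [d]. /nimkiemabotasd/ → nimkiemabodasd.
Rule 3 (post-nasal voicing): /k/ is a voiceless stop immediately after the nasal /m/, so it voices to [g]. /nimkiemabodasd/ → nimgiemabodasd.
Rule 4 (intervocalic spirantization): /b/ is a stop between vowels /a/ and /o/, so it spirantizes to the fricative [v]. /d/ is a stop between vowels /o/ and /a/, so it spirantizes to the fricative [z]. /nimgiemabodasd/ → nimgiemavozasd.
Rule 5 (final cluster simplification): /d/ is the second consonant of a word-final cluster /sd/, so it deletes. /nimgiemavozasd/ → nimgiemavozas.

nimgiemavozas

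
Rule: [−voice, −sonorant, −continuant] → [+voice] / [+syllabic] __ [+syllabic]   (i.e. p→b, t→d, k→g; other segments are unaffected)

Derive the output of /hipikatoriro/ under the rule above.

/p/ is a voiceless stop between vowels /i/ and /i/, so it voices to [b].
/k/ is a voiceless stop between vowels /i/ and /a/, so it voices to [g].
/t/ is a voiceless stop between vowels /a/ and /o/, so it voices to [d].
Surface form: [hibigadoriro].

hibigadoriro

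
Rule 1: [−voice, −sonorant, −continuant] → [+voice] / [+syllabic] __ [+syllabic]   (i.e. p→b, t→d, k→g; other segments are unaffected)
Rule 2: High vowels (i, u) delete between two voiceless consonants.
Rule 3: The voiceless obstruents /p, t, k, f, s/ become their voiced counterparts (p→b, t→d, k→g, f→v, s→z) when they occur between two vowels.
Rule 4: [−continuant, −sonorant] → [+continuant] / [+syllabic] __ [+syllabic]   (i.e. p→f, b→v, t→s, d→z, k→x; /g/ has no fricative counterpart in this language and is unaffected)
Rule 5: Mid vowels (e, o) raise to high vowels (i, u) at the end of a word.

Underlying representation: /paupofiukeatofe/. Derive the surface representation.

pauvoviugeazovi

Rule 1 (intervocalic voicing): /p/ is a voiceless stop between vowels /u/ and /o/, so it voices to [b]. /k/ is a voiceless stop between vowels /u/ and /e/, so it voices to [g]. /t/ is a voiceless stop between vowels /a/ and /o/, so it voices to [d]. /paupofiukeatofe/ → paubofiugeadofe.
Rule 2 (high vowel syncope): no segment meets the environment; /paubofiugeadofe/ is unchanged.
Rule 3 (intervocalic voicing): /f/ is a voiceless obstruent between vowels /o/ and /i/, so it voices to [v]. /f/ is a voiceless obstruent between vowels /o/ and /e/, so it voices to [v]. /paubofiugeadofe/ → pauboviugeadove.
Rule 4 (intervocalic spirantization): /b/ is a stop between vowels /u/ and /o/, so it spirantizes to the fricative [v]. /d/ is a stop between vowels /a/ and /o/, so it spirantizes to the fricative [z]. /pauboviugeadove/ → pauvoviugeazove.
Rule 5 (final vowel raising): /e/ is a mid vowel in word-final position, so it raises to [i]. /pauvoviugeazove/ → pauvoviugeazovi.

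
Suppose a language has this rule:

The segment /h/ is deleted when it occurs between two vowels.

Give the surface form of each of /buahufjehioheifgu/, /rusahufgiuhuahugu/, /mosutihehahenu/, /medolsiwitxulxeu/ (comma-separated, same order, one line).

buaufjeioeifgu, rusaufgiuuaugu, mosutieaenu, medolsiwitxulxeu

/buahufjehioheifgu/: /h/ occurs between vowels /a/ and /u/, so it deletes. /h/ occurs between vowels /e/ and /i/, so it deletes. /h/ occurs between vowels /o/ and /e/, so it deletes. → [buaufjeioeifgu].
/rusahufgiuhuahugu/: /h/ occurs between vowels /a/ and /u/, so it deletes. /h/ occurs between vowels /u/ and /u/, so it deletes. /h/ occurs between vowels /a/ and /u/, so it deletes. → [rusaufgiuuaugu].
/mosutihehahenu/: /h/ occurs between vowels /i/ and /e/, so it deletes. /h/ occurs between vowels /e/ and /a/, so it deletes. /h/ occurs between vowels /a/ and /e/, so it deletes. → [mosutieaenu].
/medolsiwitxulxeu/: the rule's environment is not met; surfaces unchanged as [medolsiwitxulxeu].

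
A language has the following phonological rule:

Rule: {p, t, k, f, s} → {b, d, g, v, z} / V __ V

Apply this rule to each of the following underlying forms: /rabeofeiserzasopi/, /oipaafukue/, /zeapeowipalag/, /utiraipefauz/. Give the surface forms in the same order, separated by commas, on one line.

rabeoveizerzazobi, oibaavugue, zeabeowibalag, udiraibevauz

/rabeofeiserzasopi/: /f/ is a voiceless obstruent between vowels /o/ and /e/, so it voices to [v]. /s/ is a voiceless obstruent between vowels /i/ and /e/, so it voices to [z]. /s/ is a voiceless obstruent between vowels /a/ and /o/, so it voices to [z]. /p/ is a voiceless obstruent between vowels /o/ and /i/, so it voices to [b]. → [rabeoveizerzazobi].
/oipaafukue/: /p/ is a voiceless obstruent between vowels /i/ and /a/, so it voices to [b]. /f/ is a voiceless obstruent between vowels /a/ and /u/, so it voices to [v]. /k/ is a voiceless obstruent between vowels /u/ and /u/, so it voices to [g]. → [oibaavugue].
/zeapeowipalag/: /p/ is a voiceless obstruent between vowels /a/ and /e/, so it voices to [b]. /p/ is a voiceless obstruent between vowels /i/ and /a/, so it voices to [b]. → [zeabeowibalag].
/utiraipefauz/: /t/ is a voiceless obstruent between vowels /u/ and /i/, so it voices to [d]. /p/ is a voiceless obstruent between vowels /i/ and /e/, so it voices to [b]. /f/ is a voiceless obstruent between vowels /e/ and /a/, so it voices to [v]. → [udiraibevauz].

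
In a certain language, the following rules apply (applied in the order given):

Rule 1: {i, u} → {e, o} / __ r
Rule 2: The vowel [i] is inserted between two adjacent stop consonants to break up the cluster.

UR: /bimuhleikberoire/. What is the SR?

Rule 1 (pre-rhotic lowering): /i/ is a high vowel immediately before /r/, so it lowers to [e]. /bimuhleikberoire/ → bimuhleikberoere.
Rule 2 (stop-cluster i-epenthesis): /k/ and /b/ form a stop–stop cluster, so [i] is inserted between them. /bimuhleikberoere/ → bimuhleikiberoere.

bimuhleikiberoere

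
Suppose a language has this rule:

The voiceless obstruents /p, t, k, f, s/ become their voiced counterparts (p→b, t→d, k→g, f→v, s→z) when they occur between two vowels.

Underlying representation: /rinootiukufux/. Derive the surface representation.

rinoodiuguvux

/t/ is a voiceless obstruent between vowels /o/ and /i/, so it voices to [d].
/k/ is a voiceless obstruent between vowels /u/ and /u/, so it voices to [g].
/f/ is a voiceless obstruent between vowels /u/ and /u/, so it voices to [v].
Surface form: [rinoodiuguvux].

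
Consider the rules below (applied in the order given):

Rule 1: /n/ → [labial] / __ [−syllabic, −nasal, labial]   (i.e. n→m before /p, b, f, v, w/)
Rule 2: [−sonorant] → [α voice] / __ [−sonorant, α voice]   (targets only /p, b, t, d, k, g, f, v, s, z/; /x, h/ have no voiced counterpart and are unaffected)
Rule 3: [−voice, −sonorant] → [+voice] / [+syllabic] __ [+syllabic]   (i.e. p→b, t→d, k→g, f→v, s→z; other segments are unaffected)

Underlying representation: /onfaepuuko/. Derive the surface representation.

omfaebuugo

Rule 1 (nasal place assimilation): /n/ precedes the labial consonant /f/, so it assimilates in place to [m]. /onfaepuuko/ → omfaepuuko.
Rule 2 (regressive voicing assimilation): no segment meets the environment; /omfaepuuko/ is unchanged.
Rule 3 (intervocalic voicing): /p/ is a voiceless obstruent between vowels /e/ and /u/, so it voices to [b]. /k/ is a voiceless obstruent between vowels /u/ and /o/, so it voices to [g]. /omfaepuuko/ → omfaebuugo.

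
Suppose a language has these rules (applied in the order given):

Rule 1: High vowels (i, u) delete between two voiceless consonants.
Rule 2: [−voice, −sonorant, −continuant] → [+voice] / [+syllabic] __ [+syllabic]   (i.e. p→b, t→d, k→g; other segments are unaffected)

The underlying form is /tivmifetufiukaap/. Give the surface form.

Rule 1 (high vowel syncope): /u/ is a high vowel flanked by voiceless consonants /t/ and /f/, so it deletes. /tivmifetufiukaap/ → tivmifetfiukaap.
Rule 2 (intervocalic voicing): /k/ is a voiceless stop between vowels /u/ and /a/, so it voices to [g]. /tivmifetfiukaap/ → tivmifetfiugaap.

tivmifetfiugaap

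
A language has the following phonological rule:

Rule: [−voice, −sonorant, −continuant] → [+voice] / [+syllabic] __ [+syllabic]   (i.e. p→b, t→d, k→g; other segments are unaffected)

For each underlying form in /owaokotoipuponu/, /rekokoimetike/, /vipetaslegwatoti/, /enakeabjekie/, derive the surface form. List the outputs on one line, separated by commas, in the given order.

/owaokotoipuponu/: /k/ is a voiceless stop between vowels /o/ and /o/, so it voices to [g]. /t/ is a voiceless stop between vowels /o/ and /o/, so it voices to [d]. /p/ is a voiceless stop between vowels /i/ and /u/, so it voices to [b]. /p/ is a voiceless stop between vowels /u/ and /o/, so it voices to [b]. → [owaogodoibubonu].
/rekokoimetike/: /k/ is a voiceless stop between vowels /e/ and /o/, so it voices to [g]. /k/ is a voiceless stop between vowels /o/ and /o/, so it voices to [g]. /t/ is a voiceless stop between vowels /e/ and /i/, so it voices to [d]. /k/ is a voiceless stop between vowels /i/ and /e/, so it voices to [g]. → [regogoimedige].
/vipetaslegwatoti/: /p/ is a voiceless stop between vowels /i/ and /e/, so it voices to [b]. /t/ is a voiceless stop between vowels /e/ and /a/, so it voices to [d]. /t/ is a voiceless stop between vowels /a/ and /o/, so it voices to [d]. /t/ is a voiceless stop between vowels /o/ and /i/, so it voices to [d]. → [vibedaslegwadodi].
/enakeabjekie/: /k/ is a voiceless stop between vowels /a/ and /e/, so it voices to [g]. /k/ is a voiceless stop between vowels /e/ and /i/, so it voices to [g]. → [enageabjegie].

owaogodoibubonu, regogoimedige, vibedaslegwadodi, enageabjegie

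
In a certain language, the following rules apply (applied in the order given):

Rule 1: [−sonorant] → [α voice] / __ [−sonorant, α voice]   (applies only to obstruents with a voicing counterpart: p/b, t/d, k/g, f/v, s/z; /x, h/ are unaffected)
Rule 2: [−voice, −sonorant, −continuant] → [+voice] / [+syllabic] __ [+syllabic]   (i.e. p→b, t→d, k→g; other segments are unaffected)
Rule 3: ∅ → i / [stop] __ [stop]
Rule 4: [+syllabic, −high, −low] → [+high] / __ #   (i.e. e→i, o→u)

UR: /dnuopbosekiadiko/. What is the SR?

Rule 1 (regressive voicing assimilation): /p/ precedes the voiced obstruent /b/, so it voices to [b] by assimilation. /dnuopbosekiadiko/ → dnuobbosekiadiko.
Rule 2 (intervocalic voicing): /k/ is a voiceless stop between vowels /e/ and /i/, so it voices to [g]. /k/ is a voiceless stop between vowels /i/ and /o/, so it voices to [g]. /dnuobbosekiadiko/ → dnuobbosegiadigo.
Rule 3 (stop-cluster i-epenthesis): /b/ and /b/ form a stop–stop cluster, so [i] is inserted between them. /dnuobbosegiadigo/ → dnuobibosegiadigo.
Rule 4 (final vowel raising): /o/ is a mid vowel in word-final position, so it raises to [u]. /dnuobibosegiadigo/ → dnuobibosegiadigu.

dnuobibosegiadigu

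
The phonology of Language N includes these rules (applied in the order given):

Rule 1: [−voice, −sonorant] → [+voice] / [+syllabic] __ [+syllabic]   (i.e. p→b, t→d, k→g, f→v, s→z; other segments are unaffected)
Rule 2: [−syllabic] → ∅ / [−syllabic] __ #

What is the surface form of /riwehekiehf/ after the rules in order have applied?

riwehegieh

Rule 1 (intervocalic voicing): /k/ is a voiceless obstruent between vowels /e/ and /i/, so it voices to [g]. /riwehekiehf/ → riwehegiehf.
Rule 2 (final cluster simplification): /f/ is the second consonant of a word-final cluster /hf/, so it deletes. /riwehegiehf/ → riwehegieh.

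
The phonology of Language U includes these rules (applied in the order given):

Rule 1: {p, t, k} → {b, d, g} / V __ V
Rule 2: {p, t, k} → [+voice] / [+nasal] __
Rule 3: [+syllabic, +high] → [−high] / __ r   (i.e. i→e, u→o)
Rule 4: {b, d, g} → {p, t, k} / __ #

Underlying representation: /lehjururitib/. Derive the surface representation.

lehjororidip

Rule 1 (intervocalic voicing): /t/ is a voiceless stop between vowels /i/ and /i/, so it voices to [d]. /lehjururitib/ → lehjururidib.
Rule 2 (post-nasal voicing): no segment meets the environment; /lehjururidib/ is unchanged.
Rule 3 (pre-rhotic lowering): /u/ is a high vowel immediately before /r/, so it lowers to [o]. /u/ is a high vowel immediately before /r/, so it lowers to [o]. /lehjururidib/ → lehjororidib.
Rule 4 (final devoicing): /b/ is a voiced stop in word-final position, so it devoices to [p]. /lehjororidib/ → lehjororidip.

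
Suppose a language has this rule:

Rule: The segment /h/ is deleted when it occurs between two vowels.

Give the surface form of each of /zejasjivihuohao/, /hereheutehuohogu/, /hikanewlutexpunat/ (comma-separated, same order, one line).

zejasjiviuoao, hereeuteuoogu, hikanewlutexpunat

/zejasjivihuohao/: /h/ occurs between vowels /i/ and /u/, so it deletes. /h/ occurs between vowels /o/ and /a/, so it deletes. → [zejasjiviuoao].
/hereheutehuohogu/: /h/ occurs between vowels /e/ and /e/, so it deletes. /h/ occurs between vowels /e/ and /u/, so it deletes. /h/ occurs between vowels /o/ and /o/, so it deletes. → [hereeuteuoogu].
/hikanewlutexpunat/: the rule's environment is not met; surfaces unchanged as [hikanewlutexpunat].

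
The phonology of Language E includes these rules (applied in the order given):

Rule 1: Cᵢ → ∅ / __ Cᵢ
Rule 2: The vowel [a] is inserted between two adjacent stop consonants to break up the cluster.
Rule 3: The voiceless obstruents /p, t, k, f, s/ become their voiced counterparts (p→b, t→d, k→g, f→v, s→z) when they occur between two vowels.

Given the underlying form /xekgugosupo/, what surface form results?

Rule 1 (degemination): no segment meets the environment; /xekgugosupo/ is unchanged.
Rule 2 (stop-cluster a-epenthesis): /k/ and /g/ form a stop–stop cluster, so [a] is inserted between them. /xekgugosupo/ → xekagugosupo.
Rule 3 (intervocalic voicing): /k/ is a voiceless obstruent between vowels /e/ and /a/, so it voices to [g]. /s/ is a voiceless obstruent between vowels /o/ and /u/, so it voices to [z]. /p/ is a voiceless obstruent between vowels /u/ and /o/, so it voices to [b]. /xekagugosupo/ → xegagugozubo.

xegagugozubo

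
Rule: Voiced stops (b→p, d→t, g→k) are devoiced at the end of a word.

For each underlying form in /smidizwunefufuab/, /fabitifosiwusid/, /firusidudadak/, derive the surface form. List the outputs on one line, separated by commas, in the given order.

smidizwunefufuap, fabitifosiwusit, firusidudadak

/smidizwunefufuab/: /b/ is a voiced stop in word-final position, so it devoices to [p]. → [smidizwunefufuap].
/fabitifosiwusid/: /d/ is a voiced stop in word-final position, so it devoices to [t]. → [fabitifosiwusit].
/firusidudadak/: the rule's environment is not met; surfaces unchanged as [firusidudadak].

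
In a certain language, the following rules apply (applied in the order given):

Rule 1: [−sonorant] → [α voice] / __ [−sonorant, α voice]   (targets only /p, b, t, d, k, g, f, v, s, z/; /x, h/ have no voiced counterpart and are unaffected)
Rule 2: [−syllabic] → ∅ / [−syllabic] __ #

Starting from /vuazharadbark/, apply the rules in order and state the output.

Rule 1 (regressive voicing assimilation): /z/ precedes the voiceless obstruent /h/, so it devoices to [s] by assimilation. /vuazharadbark/ → vuasharadbark.
Rule 2 (final cluster simplification): /k/ is the second consonant of a word-final cluster /rk/, so it deletes. /vuasharadbark/ → vuasharadbar.

vuasharadbar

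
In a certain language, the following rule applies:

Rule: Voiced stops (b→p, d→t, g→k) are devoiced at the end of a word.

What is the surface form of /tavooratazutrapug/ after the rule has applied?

tavooratazutrapuk

/g/ is a voiced stop in word-final position, so it devoices to [k].
Surface form: [tavooratazutrapuk].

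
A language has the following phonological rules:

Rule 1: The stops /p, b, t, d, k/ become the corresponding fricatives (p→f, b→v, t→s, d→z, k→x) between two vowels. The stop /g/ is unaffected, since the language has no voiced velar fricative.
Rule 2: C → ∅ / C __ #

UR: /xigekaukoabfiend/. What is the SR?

xigexauxoabfien

Rule 1 (intervocalic spirantization): /k/ is a stop between vowels /e/ and /a/, so it spirantizes to the fricative [x]. /k/ is a stop between vowels /u/ and /o/, so it spirantizes to the fricative [x]. /xigekaukoabfiend/ → xigexauxoabfiend.
Rule 2 (final cluster simplification): /d/ is the second consonant of a word-final cluster /nd/, so it deletes. /xigexauxoabfiend/ → xigexauxoabfien.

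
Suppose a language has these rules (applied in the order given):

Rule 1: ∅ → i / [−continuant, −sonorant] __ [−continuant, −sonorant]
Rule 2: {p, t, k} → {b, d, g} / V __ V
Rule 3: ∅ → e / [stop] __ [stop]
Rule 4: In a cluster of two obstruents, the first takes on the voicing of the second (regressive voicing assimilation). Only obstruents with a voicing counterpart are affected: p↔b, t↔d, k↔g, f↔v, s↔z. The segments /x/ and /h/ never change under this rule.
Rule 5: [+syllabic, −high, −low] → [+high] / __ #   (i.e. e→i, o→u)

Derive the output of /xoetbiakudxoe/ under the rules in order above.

xoedibiagutxoi

Rule 1 (stop-cluster i-epenthesis): /t/ and /b/ form a stop–stop cluster, so [i] is inserted between them. /xoetbiakudxoe/ → xoetibiakudxoe.
Rule 2 (intervocalic voicing): /t/ is a voiceless stop between vowels /e/ and /i/, so it voices to [d]. /k/ is a voiceless stop between vowels /a/ and /u/, so it voices to [g]. /xoetibiakudxoe/ → xoedibiagudxoe.
Rule 3 (stop-cluster e-epenthesis): no segment meets the environment; /xoedibiagudxoe/ is unchanged.
Rule 4 (regressive voicing assimilation): /d/ precedes the voiceless obstruent /x/, so it devoices to [t] by assimilation. /xoedibiagudxoe/ → xoedibiagutxoe.
Rule 5 (final vowel raising): /e/ is a mid vowel in word-final position, so it raises to [i]. /xoedibiagutxoe/ → xoedibiagutxoi.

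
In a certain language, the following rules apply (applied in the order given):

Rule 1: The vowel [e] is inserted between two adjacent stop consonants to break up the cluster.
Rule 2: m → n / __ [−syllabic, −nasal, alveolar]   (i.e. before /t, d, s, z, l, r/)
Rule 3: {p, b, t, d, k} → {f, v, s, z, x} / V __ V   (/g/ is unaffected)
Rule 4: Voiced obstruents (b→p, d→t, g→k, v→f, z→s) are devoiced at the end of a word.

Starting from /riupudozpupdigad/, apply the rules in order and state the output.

riufuzozpufezigat

Rule 1 (stop-cluster e-epenthesis): /p/ and /d/ form a stop–stop cluster, so [e] is inserted between them. /riupudozpupdigad/ → riupudozpupedigad.
Rule 2 (nasal place assimilation): no segment meets the environment; /riupudozpupedigad/ is unchanged.
Rule 3 (intervocalic spirantization): /p/ is a stop between vowels /u/ and /u/, so it spirantizes to the fricative [f]. /d/ is a stop between vowels /u/ and /o/, so it spirantizes to the fricative [z]. /p/ is a stop between vowels /u/ and /e/, so it spirantizes to the fricative [f]. /d/ is a stop between vowels /e/ and /i/, so it spirantizes to the fricative [z]. /riupudozpupedigad/ → riufuzozpufezigad.
Rule 4 (final devoicing): /d/ is a voiced obstruent in word-final position, so it devoices to [t]. /riufuzozpufezigad/ → riufuzozpufezigat.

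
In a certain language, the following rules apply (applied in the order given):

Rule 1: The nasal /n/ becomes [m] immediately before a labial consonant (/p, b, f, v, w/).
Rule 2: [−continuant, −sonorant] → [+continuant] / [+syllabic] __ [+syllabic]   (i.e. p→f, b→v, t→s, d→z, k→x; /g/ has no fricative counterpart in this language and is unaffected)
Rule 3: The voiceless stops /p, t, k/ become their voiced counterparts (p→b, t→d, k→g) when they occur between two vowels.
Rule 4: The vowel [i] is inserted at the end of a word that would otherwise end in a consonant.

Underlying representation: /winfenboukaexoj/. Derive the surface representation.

Rule 1 (nasal place assimilation): /n/ precedes the labial consonant /f/, so it assimilates in place to [m]. /n/ precedes the labial consonant /b/, so it assimilates in place to [m]. /winfenboukaexoj/ → wimfemboukaexoj.
Rule 2 (intervocalic spirantization): /k/ is a stop between vowels /u/ and /a/, so it spirantizes to the fricative [x]. /wimfemboukaexoj/ → wimfembouxaexoj.
Rule 3 (intervocalic voicing): no segment meets the environment; /wimfembouxaexoj/ is unchanged.
Rule 4 (final i-epenthesis): the form ends in the consonant /j/, so [i] is inserted word-finally. /wimfembouxaexoj/ → wimfembouxaexoji.

wimfembouxaexoji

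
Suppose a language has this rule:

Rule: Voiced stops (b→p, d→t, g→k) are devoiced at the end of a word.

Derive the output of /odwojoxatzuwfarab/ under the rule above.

/b/ is a voiced stop in word-final position, so it devoices to [p].
The other instance of /d/ does not occur in the required environment and remains unchanged.
Surface form: [odwojoxatzuwfarap].

odwojoxatzuwfarap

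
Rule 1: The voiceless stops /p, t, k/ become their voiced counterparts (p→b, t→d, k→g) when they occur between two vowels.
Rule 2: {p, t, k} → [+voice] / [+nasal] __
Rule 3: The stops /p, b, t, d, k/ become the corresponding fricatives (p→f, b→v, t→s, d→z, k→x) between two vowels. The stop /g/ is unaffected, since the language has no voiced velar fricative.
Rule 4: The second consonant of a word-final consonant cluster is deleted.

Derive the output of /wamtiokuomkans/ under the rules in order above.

wamdioguomgan

Rule 1 (intervocalic voicing): /k/ is a voiceless stop between vowels /o/ and /u/, so it voices to [g]. /wamtiokuomkans/ → wamtioguomkans.
Rule 2 (post-nasal voicing): /t/ is a voiceless stop immediately after the nasal /m/, so it voices to [d]. /k/ is a voiceless stop immediately after the nasal /m/, so it voices to [g]. /wamtioguomkans/ → wamdioguomgans.
Rule 3 (intervocalic spirantization): no segment meets the environment; /wamdioguomgans/ is unchanged.
Rule 4 (final cluster simplification): /s/ is the second consonant of a word-final cluster /ns/, so it deletes. /wamdioguomgans/ → wamdioguomgan.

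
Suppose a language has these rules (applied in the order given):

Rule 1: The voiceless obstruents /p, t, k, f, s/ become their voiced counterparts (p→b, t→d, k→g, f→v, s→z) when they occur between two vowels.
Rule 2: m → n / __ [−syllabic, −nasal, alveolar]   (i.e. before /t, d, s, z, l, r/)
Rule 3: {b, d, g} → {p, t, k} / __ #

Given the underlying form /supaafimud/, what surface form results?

Rule 1 (intervocalic voicing): /p/ is a voiceless obstruent between vowels /u/ and /a/, so it voices to [b]. /f/ is a voiceless obstruent between vowels /a/ and /i/, so it voices to [v]. /supaafimud/ → subaavimud.
Rule 2 (nasal place assimilation): no segment meets the environment; /subaavimud/ is unchanged.
Rule 3 (final devoicing): /d/ is a voiced stop in word-final position, so it devoices to [t]. /subaavimud/ → subaavimut.

subaavimut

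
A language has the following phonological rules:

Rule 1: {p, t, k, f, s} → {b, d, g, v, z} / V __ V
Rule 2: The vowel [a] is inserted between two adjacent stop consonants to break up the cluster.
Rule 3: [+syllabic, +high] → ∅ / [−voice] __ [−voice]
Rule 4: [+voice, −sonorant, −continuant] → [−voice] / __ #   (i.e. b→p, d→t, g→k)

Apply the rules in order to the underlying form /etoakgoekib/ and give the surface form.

Rule 1 (intervocalic voicing): /t/ is a voiceless obstruent between vowels /e/ and /o/, so it voices to [d]. /k/ is a voiceless obstruent between vowels /e/ and /i/, so it voices to [g]. /etoakgoekib/ → edoakgoegib.
Rule 2 (stop-cluster a-epenthesis): /k/ and /g/ form a stop–stop cluster, so [a] is inserted between them. /edoakgoegib/ → edoakagoegib.
Rule 3 (high vowel syncope): no segment meets the environment; /edoakagoegib/ is unchanged.
Rule 4 (final devoicing): /b/ is a voiced stop in word-final position, so it devoices to [p]. /edoakagoegib/ → edoakagoegip.

edoakagoegip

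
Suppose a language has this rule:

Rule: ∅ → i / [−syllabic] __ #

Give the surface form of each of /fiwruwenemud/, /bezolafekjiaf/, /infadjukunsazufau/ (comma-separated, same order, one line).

fiwruwenemudi, bezolafekjiafi, infadjukunsazufau

/fiwruwenemud/: the form ends in the consonant /d/, so [i] is inserted word-finally. → [fiwruwenemudi].
/bezolafekjiaf/: the form ends in the consonant /f/, so [i] is inserted word-finally. → [bezolafekjiafi].
/infadjukunsazufau/: the rule's environment is not met; surfaces unchanged as [infadjukunsazufau].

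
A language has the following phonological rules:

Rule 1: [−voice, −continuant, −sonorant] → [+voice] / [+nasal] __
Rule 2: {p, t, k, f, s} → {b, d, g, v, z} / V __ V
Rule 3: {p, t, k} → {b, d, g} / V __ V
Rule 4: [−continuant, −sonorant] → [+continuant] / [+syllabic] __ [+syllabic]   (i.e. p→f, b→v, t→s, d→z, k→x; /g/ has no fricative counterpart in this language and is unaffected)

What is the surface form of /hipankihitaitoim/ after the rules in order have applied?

hivangihizaizoim

Rule 1 (post-nasal voicing): /k/ is a voiceless stop immediately after the nasal /n/, so it voices to [g]. /hipankihitaitoim/ → hipangihitaitoim.
Rule 2 (intervocalic voicing): /p/ is a voiceless obstruent between vowels /i/ and /a/, so it voices to [b]. /t/ is a voiceless obstruent between vowels /i/ and /a/, so it voices to [d]. /t/ is a voiceless obstruent between vowels /i/ and /o/, so it voices to [d]. /hipangihitaitoim/ → hibangihidaidoim.
Rule 3 (intervocalic voicing): no segment meets the environment; /hibangihidaidoim/ is unchanged.
Rule 4 (intervocalic spirantization): /b/ is a stop between vowels /i/ and /a/, so it spirantizes to the fricative [v]. /d/ is a stop between vowels /i/ and /a/, so it spirantizes to the fricative [z]. /d/ is a stop between vowels /i/ and /o/, so it spirantizes to the fricative [z]. /hibangihidaidoim/ → hivangihizaizoim.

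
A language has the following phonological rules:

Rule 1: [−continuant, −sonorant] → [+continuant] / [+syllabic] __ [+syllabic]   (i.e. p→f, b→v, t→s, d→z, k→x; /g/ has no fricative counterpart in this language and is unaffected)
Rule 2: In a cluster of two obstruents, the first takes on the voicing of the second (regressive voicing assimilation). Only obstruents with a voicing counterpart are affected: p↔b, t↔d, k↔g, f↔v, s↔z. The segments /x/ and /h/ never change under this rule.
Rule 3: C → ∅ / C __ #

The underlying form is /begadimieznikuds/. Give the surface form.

Rule 1 (intervocalic spirantization): /d/ is a stop between vowels /a/ and /i/, so it spirantizes to the fricative [z]. /k/ is a stop between vowels /i/ and /u/, so it spirantizes to the fricative [x]. /begadimieznikuds/ → begazimieznixuds.
Rule 2 (regressive voicing assimilation): /d/ precedes the voiceless obstruent /s/, so it devoices to [t] by assimilation. /begazimieznixuds/ → begazimieznixuts.
Rule 3 (final cluster simplification): /s/ is the second consonant of a word-final cluster /ts/, so it deletes. /begazimieznixuts/ → begazimieznixut.

begazimieznixut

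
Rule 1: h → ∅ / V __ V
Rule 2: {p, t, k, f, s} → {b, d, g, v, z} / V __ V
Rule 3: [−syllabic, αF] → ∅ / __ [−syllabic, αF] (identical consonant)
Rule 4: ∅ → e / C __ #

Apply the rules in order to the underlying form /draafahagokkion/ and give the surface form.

draavaagokione

Rule 1 (intervocalic h-deletion): /h/ occurs between vowels /a/ and /a/, so it deletes. /draafahagokkion/ → draafaagokkion.
Rule 2 (intervocalic voicing): /f/ is a voiceless obstruent between vowels /a/ and /a/, so it voices to [v]. /draafaagokkion/ → draavaagokkion.
Rule 3 (degemination): /kk/ is a geminate; the first /k/ deletes. /draavaagokkion/ → draavaagokion.
Rule 4 (final e-epenthesis): the form ends in the consonant /n/, so [e] is inserted word-finally. /draavaagokion/ → draavaagokione.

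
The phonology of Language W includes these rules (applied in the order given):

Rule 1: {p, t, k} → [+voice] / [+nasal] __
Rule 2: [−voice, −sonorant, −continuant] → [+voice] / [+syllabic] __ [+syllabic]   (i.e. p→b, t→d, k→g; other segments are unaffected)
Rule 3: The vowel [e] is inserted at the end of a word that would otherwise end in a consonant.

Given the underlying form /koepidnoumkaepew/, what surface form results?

koebidnoumgaebewe

Rule 1 (post-nasal voicing): /k/ is a voiceless stop immediately after the nasal /m/, so it voices to [g]. /koepidnoumkaepew/ → koepidnoumgaepew.
Rule 2 (intervocalic voicing): /p/ is a voiceless stop between vowels /e/ and /i/, so it voices to [b]. /p/ is a voiceless stop between vowels /e/ and /e/, so it voices to [b]. /koepidnoumgaepew/ → koebidnoumgaebew.
Rule 3 (final e-epenthesis): the form ends in the consonant /w/, so [e] is inserted word-finally. /koebidnoumgaebew/ → koebidnoumgaebewe.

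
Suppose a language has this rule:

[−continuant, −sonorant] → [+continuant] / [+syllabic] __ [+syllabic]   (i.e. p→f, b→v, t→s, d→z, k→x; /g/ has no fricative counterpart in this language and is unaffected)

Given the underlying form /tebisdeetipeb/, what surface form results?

tevisdeesifeb

Scanning /tebisdeetipeb/: /t/ at position 1 is not in the conditioning environment; /b/ is a stop between vowels /e/ and /i/, so it spirantizes to the fricative [v]; /d/ at position 6 is not in the conditioning environment; /t/ is a stop between vowels /e/ and /i/, so it spirantizes to the fricative [s]; /p/ is a stop between vowels /i/ and /e/, so it spirantizes to the fricative [f]; /b/ at position 13 is not in the conditioning environment.
Result: [tevisdeesifeb].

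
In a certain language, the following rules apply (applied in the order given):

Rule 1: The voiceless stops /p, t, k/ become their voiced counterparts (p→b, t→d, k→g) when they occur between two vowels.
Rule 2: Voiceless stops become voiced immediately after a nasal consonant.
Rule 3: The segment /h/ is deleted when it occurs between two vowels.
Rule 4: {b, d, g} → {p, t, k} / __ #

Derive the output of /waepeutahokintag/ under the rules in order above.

Rule 1 (intervocalic voicing): /p/ is a voiceless stop between vowels /e/ and /e/, so it voices to [b]. /t/ is a voiceless stop between vowels /u/ and /a/, so it voices to [d]. /k/ is a voiceless stop between vowels /o/ and /i/, so it voices to [g]. /waepeutahokintag/ → waebeudahogintag.
Rule 2 (post-nasal voicing): /t/ is a voiceless stop immediately after the nasal /n/, so it voices to [d]. /waebeudahogintag/ → waebeudahogindag.
Rule 3 (intervocalic h-deletion): /h/ occurs between vowels /a/ and /o/, so it deletes. /waebeudahogindag/ → waebeudaogindag.
Rule 4 (final devoicing): /g/ is a voiced stop in word-final position, so it devoices to [k]. /waebeudaogindag/ → waebeudaogindak.

waebeudaogindak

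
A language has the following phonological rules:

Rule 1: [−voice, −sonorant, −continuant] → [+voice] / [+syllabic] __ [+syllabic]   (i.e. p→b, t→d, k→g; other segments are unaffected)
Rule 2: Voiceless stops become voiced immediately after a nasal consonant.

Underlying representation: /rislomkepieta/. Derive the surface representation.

rislomgebieda

Rule 1 (intervocalic voicing): /p/ is a voiceless stop between vowels /e/ and /i/, so it voices to [b]. /t/ is a voiceless stop between vowels /e/ and /a/, so it voices to [d]. /rislomkepieta/ → rislomkebieda.
Rule 2 (post-nasal voicing): /k/ is a voiceless stop immediately after the nasal /m/, so it voices to [g]. /rislomkebieda/ → rislomgebieda.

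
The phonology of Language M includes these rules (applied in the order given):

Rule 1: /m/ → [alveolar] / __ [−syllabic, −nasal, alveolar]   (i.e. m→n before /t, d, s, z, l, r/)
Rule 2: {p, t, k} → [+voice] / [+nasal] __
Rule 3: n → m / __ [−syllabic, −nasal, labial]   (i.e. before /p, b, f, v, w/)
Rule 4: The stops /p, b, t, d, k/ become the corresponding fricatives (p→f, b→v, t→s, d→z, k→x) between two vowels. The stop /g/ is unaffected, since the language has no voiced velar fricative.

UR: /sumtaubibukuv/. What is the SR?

Rule 1 (nasal place assimilation): /m/ precedes the alveolar consonant /t/, so it assimilates in place to [n]. /sumtaubibukuv/ → suntaubibukuv.
Rule 2 (post-nasal voicing): /t/ is a voiceless stop immediately after the nasal /n/, so it voices to [d]. /suntaubibukuv/ → sundaubibukuv.
Rule 3 (nasal place assimilation): no segment meets the environment; /sundaubibukuv/ is unchanged.
Rule 4 (intervocalic spirantization): /b/ is a stop between vowels /u/ and /i/, so it spirantizes to the fricative [v]. /b/ is a stop between vowels /i/ and /u/, so it spirantizes to the fricative [v]. /k/ is a stop between vowels /u/ and /u/, so it spirantizes to the fricative [x]. /sundaubibukuv/ → sundauvivuxuv.

sundauvivuxuv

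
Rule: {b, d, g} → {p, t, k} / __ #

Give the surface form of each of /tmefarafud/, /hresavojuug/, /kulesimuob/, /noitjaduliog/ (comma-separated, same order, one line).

/tmefarafud/: /d/ is a voiced stop in word-final position, so it devoices to [t]. → [tmefarafut].
/hresavojuug/: /g/ is a voiced stop in word-final position, so it devoices to [k]. → [hresavojuuk].
/kulesimuob/: /b/ is a voiced stop in word-final position, so it devoices to [p]. → [kulesimuop].
/noitjaduliog/: /g/ is a voiced stop in word-final position, so it devoices to [k]. → [noitjaduliok].

tmefarafut, hresavojuuk, kulesimuop, noitjaduliok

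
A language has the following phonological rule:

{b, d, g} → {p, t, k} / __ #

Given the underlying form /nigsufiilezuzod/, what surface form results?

Scanning /nigsufiilezuzod/: /g/ at position 3 is not in the conditioning environment; /d/ is a voiced stop in word-final position, so it devoices to [t].
Result: [nigsufiilezuzot].

nigsufiilezuzot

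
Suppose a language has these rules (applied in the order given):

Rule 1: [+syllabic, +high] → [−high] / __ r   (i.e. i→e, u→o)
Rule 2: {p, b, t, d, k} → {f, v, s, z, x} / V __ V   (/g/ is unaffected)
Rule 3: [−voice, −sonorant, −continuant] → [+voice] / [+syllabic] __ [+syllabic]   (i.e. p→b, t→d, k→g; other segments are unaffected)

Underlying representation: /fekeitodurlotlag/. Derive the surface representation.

fexeisozorlotlag

Rule 1 (pre-rhotic lowering): /u/ is a high vowel immediately before /r/, so it lowers to [o]. /fekeitodurlotlag/ → fekeitodorlotlag.
Rule 2 (intervocalic spirantization): /k/ is a stop between vowels /e/ and /e/, so it spirantizes to the fricative [x]. /t/ is a stop between vowels /i/ and /o/, so it spirantizes to the fricative [s]. /d/ is a stop between vowels /o/ and /o/, so it spirantizes to the fricative [z]. /fekeitodorlotlag/ → fexeisozorlotlag.
Rule 3 (intervocalic voicing): no segment meets the environment; /fexeisozorlotlag/ is unchanged.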